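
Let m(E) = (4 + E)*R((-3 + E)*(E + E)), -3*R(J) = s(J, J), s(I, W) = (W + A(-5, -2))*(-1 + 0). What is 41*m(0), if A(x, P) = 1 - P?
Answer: 164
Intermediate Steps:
s(I, W) = -3 - W (s(I, W) = (W + (1 - 1*(-2)))*(-1 + 0) = (W + (1 + 2))*(-1) = (W + 3)*(-1) = (3 + W)*(-1) = -3 - W)
R(J) = 1 + J/3 (R(J) = -(-3 - J)/3 = 1 + J/3)
m(E) = (1 + 2*E*(-3 + E)/3)*(4 + E) (m(E) = (4 + E)*(1 + ((-3 + E)*(E + E))/3) = (4 + E)*(1 + ((-3 + E)*(2*E))/3) = (4 + E)*(1 + (2*E*(-3 + E))/3) = (4 + E)*(1 + 2*E*(-3 + E)/3) = (1 + 2*E*(-3 + E)/3)*(4 + E))
41*m(0) = 41*((3 + 2*0*(-3 + 0))*(4 + 0)/3) = 41*((⅓)*(3 + 2*0*(-3))*4) = 41*((⅓)*(3 + 0)*4) = 41*((⅓)*3*4) = 41*4 = 164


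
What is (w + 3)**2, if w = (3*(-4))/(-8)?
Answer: 81/4 ≈ 20.250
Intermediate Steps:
w = 3/2 (w = -12*(-1/8) = 3/2 ≈ 1.5000)
(w + 3)**2 = (3/2 + 3)**2 = (9/2)**2 = 81/4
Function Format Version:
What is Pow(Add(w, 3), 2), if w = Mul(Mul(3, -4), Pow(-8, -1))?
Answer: Rational(81, 4) ≈ 20.250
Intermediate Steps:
w = Rational(3, 2) (w = Mul(-12, Rational(-1, 8)) = Rational(3, 2) ≈ 1.5000)
Pow(Add(w, 3), 2) = Pow(Add(Rational(3, 2), 3), 2) = Pow(Rational(9, 2), 2) = Rational(81, 4)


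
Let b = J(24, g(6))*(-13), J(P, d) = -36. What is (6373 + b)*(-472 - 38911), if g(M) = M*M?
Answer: -269419103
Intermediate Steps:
g(M) = M²
b = 468 (b = -36*(-13) = 468)
(6373 + b)*(-472 - 38911) = (6373 + 468)*(-472 - 38911) = 6841*(-39383) = -269419103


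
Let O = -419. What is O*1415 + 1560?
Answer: -591325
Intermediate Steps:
O*1415 + 1560 = -419*1415 + 1560 = -592885 + 1560 = -591325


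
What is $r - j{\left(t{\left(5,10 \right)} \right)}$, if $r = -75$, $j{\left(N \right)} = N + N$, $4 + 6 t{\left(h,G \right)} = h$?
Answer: $- \frac{226}{3} \approx -75.333$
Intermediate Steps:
$t{\left(h,G \right)} = - \frac{2}{3} + \frac{h}{6}$
$j{\left(N \right)} = 2 N$
$r - j{\left(t{\left(5,10 \right)} \right)} = -75 - 2 \left(- \frac{2}{3} + \frac{1}{6} \cdot 5\right) = -75 - 2 \left(- \frac{2}{3} + \frac{5}{6}\right) = -75 - 2 \cdot \frac{1}{6} = -75 - \frac{1}{3} = - \frac{226}{3}$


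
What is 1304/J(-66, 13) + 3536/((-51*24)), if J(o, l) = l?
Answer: 11398/117 ≈ 97.419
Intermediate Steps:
1304/J(-66, 13) + 3536/((-51*24)) = 1304/13 + 3536/((-51*24)) = 1304*(1/13) + 3536/(-1224) = 1304/13 + 3536*(-1/1224) = 1304/13 - 26/9 = 11398/117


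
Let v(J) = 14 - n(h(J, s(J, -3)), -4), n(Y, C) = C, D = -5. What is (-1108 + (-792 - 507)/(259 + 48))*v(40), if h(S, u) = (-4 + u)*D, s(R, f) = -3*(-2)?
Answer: -6146190/307 ≈ -20020.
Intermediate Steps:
s(R, f) = 6
h(S, u) = 20 - 5*u (h(S, u) = (-4 + u)*(-5) = 20 - 5*u)
v(J) = 18 (v(J) = 14 - 1*(-4) = 14 + 4 = 18)
(-1108 + (-792 - 507)/(259 + 48))*v(40) = (-1108 + (-792 - 507)/(259 + 48))*18 = (-1108 - 1299/307)*18 = -341455/307*18 = -6146190/307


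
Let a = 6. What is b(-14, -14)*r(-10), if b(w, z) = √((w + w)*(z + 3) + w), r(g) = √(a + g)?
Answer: 14*I*√6 ≈ 34.293*I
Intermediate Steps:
r(g) = √(6 + g)
b(w, z) = √(w + 2*w*(3 + z)) (b(w, z) = √((2*w)*(3 + z) + w) = √(2*w*(3 + z) + w) = √(w + 2*w*(3 + z)))
b(-14, -14)*r(-10) = √(-14*(7 + 2*(-14)))*√(6 - 10) = √(-14*(7 - 28))*√(-4) = √(-14*(-21))*(2*I) = √294*(2*I) = (7*√6)*(2*I) = 14*I*√6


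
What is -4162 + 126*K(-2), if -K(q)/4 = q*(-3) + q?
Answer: -6178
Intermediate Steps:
K(q) = 8*q (K(q) = -4*(q*(-3) + q) = -4*(-3*q + q) = -(-8)*q = 8*q)
-4162 + 126*K(-2) = -4162 + 126*(8*(-2)) = -4162 + 126*(-16) = -4162 - 2016 = -6178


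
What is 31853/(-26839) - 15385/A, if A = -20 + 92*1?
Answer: -415211431/1932408 ≈ -214.87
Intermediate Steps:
A = 72 (A = -20 + 92 = 72)
31853/(-26839) - 15385/A = 31853/(-26839) - 15385/72 = 31853*(-1/26839) - 15385*1/72 = -31853/26839 - 15385/72 = -415211431/1932408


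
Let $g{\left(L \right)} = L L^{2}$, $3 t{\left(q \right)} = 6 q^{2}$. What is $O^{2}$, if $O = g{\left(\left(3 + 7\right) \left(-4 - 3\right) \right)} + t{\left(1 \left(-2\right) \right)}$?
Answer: $117643512064$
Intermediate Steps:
$t{\left(q \right)} = 2 q^{2}$ ($t{\left(q \right)} = \frac{6 q^{2}}{3} = 2 q^{2}$)
$g{\left(L \right)} = L^{3}$
$O = -342992$ ($O = \left(\left(3 + 7\right) \left(-4 - 3\right)\right)^{3} + 2 \left(1 \left(-2\right)\right)^{2} = \left(10 \left(-7\right)\right)^{3} + 2 \left(-2\right)^{2} = \left(-70\right)^{3} + 2 \cdot 4 = -343000 + 8 = -342992$)
$O^{2} = \left(-342992\right)^{2} = 117643512064$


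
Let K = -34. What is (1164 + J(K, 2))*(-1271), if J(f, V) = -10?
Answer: -1466734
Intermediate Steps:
(1164 + J(K, 2))*(-1271) = (1164 - 10)*(-1271) = 1154*(-1271) = -1466734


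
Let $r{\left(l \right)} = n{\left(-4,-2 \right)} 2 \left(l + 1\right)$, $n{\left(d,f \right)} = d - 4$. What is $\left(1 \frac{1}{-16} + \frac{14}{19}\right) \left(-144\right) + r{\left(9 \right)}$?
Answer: $- \frac{4885}{19} \approx -257.11$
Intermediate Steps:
$n{\left(d,f \right)} = -4 + d$ ($n{\left(d,f \right)} = d - 4 = -4 + d$)
$r{\left(l \right)} = -16 - 16 l$ ($r{\left(l \right)} = \left(-4 - 4\right) 2 \left(l + 1\right) = - 8 \cdot 2 \left(1 + l\right) = - 8 \left(2 + 2 l\right) = -16 - 16 l$)
$\left(1 \frac{1}{-16} + \frac{14}{19}\right) \left(-144\right) + r{\left(9 \right)} = \left(1 \frac{1}{-16} + \frac{14}{19}\right) \left(-144\right) - 160 = \left(1 \left(- \frac{1}{16}\right) + 14 \cdot \frac{1}{19}\right) \left(-144\right) - 160 = \left(- \frac{1}{16} + \frac{14}{19}\right) \left(-144\right) - 160 = \frac{205}{304} \left(-144\right) - 160 = - \frac{1845}{19} - 160 = - \frac{4885}{19}$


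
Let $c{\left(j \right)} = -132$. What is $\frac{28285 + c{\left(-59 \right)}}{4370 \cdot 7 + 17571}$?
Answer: $\frac{28153}{48161} \approx 0.58456$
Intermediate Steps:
$\frac{28285 + c{\left(-59 \right)}}{4370 \cdot 7 + 17571} = \frac{28285 - 132}{4370 \cdot 7 + 17571} = \frac{28153}{30590 + 17571} = \frac{28153}{48161}$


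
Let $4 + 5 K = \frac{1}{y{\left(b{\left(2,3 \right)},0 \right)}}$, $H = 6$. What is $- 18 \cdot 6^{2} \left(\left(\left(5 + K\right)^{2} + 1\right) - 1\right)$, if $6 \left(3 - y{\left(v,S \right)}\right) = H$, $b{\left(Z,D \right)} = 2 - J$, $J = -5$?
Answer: $- \frac{299538}{25} \approx -11982.0$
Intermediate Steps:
$b{\left(Z,D \right)} = 7$ ($b{\left(Z,D \right)} = 2 - -5 = 2 + 5 = 7$)
$y{\left(v,S \right)} = 2$ ($y{\left(v,S \right)} = 3 - 1 = 2$)
$K = - \frac{7}{10}$ ($K = - \frac{4}{5} + \frac{1}{5 \cdot 2} = - \frac{4}{5} + \frac{1}{5} \cdot \frac{1}{2} = - \frac{4}{5} + \frac{1}{10} = - \frac{7}{10} \approx -0.7$)
$- 18 \cdot 6^{2} \left(\left(\left(5 + K\right)^{2} + 1\right) - 1\right) = - 18 \cdot 6^{2} \left(\left(\left(5 - \frac{7}{10}\right)^{2} + 1\right) - 1\right) = \left(-18\right) 36 \left(\left(\left(\frac{43}{10}\right)^{2} + 1\right) - 1\right) = - 648 \left(\left(\frac{1849}{100} + 1\right) - 1\right) = - 648 \left(\frac{1949}{100} - 1\right) = \left(-648\right) \frac{1849}{100} = - \frac{299538}{25}$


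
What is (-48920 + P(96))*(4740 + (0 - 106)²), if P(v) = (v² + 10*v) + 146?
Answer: -616641648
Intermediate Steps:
P(v) = 146 + v² + 10*v
(-48920 + P(96))*(4740 + (0 - 106)²) = (-48920 + (146 + 96² + 10*96))*(4740 + (0 - 106)²) = (-48920 + (146 + 9216 + 960))*(4740 + (-106)²) = (-48920 + 10322)*(4740 + 11236) = -38598*15976 = -616641648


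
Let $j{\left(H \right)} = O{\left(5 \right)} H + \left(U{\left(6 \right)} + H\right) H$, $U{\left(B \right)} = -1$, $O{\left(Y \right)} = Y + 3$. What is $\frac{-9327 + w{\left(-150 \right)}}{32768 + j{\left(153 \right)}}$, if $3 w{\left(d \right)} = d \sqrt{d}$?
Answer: $- \frac{9327}{57248} - \frac{125 i \sqrt{6}}{28624} \approx -0.16292 - 0.010697 i$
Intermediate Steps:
$O{\left(Y \right)} = 3 + Y$
$w{\left(d \right)} = \frac{d^{\frac{3}{2}}}{3}$ ($w{\left(d \right)} = \frac{d \sqrt{d}}{3} = \frac{d^{\frac{3}{2}}}{3}$)
$j{\left(H \right)} = 8 H + H \left(-1 + H\right)$ ($j{\left(H \right)} = \left(3 + 5\right) H + \left(-1 + H\right) H = 8 H + H \left(-1 + H\right)$)
$\frac{-9327 + w{\left(-150 \right)}}{32768 + j{\left(153 \right)}} = \frac{-9327 + \frac{\left(-150\right)^{\frac{3}{2}}}{3}}{32768 + 153 \left(7 + 153\right)} = \frac{-9327 + \frac{\left(-750\right) i \sqrt{6}}{3}}{32768 + 153 \cdot 160} = \frac{-9327 - 250 i \sqrt{6}}{32768 + 24480} = \frac{-9327 - 250 i \sqrt{6}}{57248} = \left(-9327 - 250 i \sqrt{6}\right) \frac{1}{57248} = - \frac{9327}{57248} - \frac{125 i \sqrt{6}}{28624}$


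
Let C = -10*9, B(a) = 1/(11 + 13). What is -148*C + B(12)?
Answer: 319681/24 ≈ 13320.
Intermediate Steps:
B(a) = 1/24
C = -90
-148*C + B(12) = -148*(-90) + 1/24 = 13320 + 1/24 = 319681/24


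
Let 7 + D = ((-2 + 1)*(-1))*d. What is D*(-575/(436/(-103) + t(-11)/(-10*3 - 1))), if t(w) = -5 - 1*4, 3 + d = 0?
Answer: -18359750/12589 ≈ -1458.4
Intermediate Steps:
d = -3 (d = -3 + 0 = -3)
t(w) = -9 (t(w) = -5 - 4 = -9)
D = -10 (D = -7 + ((-2 + 1)*(-1))*(-3) = -7 - 1*(-1)*(-3) = -7 + 1*(-3) = -7 - 3 = -10)
D*(-575/(436/(-103) + t(-11)/(-10*3 - 1))) = -(-5750)/(436/(-103) - 9/(-10*3 - 1)) = -(-5750)/(436*(-1/103) - 9/(-30 - 1)) = -(-5750)/(-436/103 - 9/(-31)) = -(-5750)/(-436/103 - 9*(-1/31)) = -(-5750)/(-436/103 + 9/31) = -(-5750)/(-12589/3193) = -(-5750)*(-3193)/12589 = -10*1835975/12589 = -18359750/12589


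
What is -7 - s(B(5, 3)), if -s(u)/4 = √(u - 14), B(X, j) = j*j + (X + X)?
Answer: -7 + 4*√5 ≈ 1.9443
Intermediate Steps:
B(X, j) = j² + 2*X
s(u) = -4*√(-14 + u) (s(u) = -4*√(u - 14) = -4*√(-14 + u))
-7 - s(B(5, 3)) = -7 - (-4)*√(-14 + (3² + 2*5)) = -7 - (-4)*√(-14 + (9 + 10)) = -7 - (-4)*√(-14 + 19) = -7 - (-4)*√5 = -7 + 4*√5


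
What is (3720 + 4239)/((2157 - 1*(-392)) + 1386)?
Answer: 7959/3935 ≈ 2.0226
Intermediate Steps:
(3720 + 4239)/((2157 - 1*(-392)) + 1386) = 7959/((2157 + 392) + 1386) = 7959/(2549 + 1386) = 7959/3935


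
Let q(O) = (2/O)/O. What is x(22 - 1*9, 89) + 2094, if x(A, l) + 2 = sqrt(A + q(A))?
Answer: 2092 + sqrt(2199)/13 ≈ 2095.6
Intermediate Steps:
q(O) = 2/O**2
x(A, l) = -2 + sqrt(A + 2/A**2)
x(22 - 1*9, 89) + 2094 = (-2 + sqrt((22 - 1*9) + 2/(22 - 1*9)**2)) + 2094 = (-2 + sqrt((22 - 9) + 2/(22 - 9)**2)) + 2094 = (-2 + sqrt(13 + 2/13**2)) + 2094 = (-2 + sqrt(13 + 2*(1/169))) + 2094 = (-2 + sqrt(13 + 2/169)) + 2094 = (-2 + sqrt(2199/169)) + 2094 = (-2 + sqrt(2199)/13) + 2094 = 2092 + sqrt(2199)/13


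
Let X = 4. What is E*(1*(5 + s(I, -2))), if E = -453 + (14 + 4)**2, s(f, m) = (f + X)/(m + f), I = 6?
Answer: -1935/2 ≈ -967.50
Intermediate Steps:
s(f, m) = (4 + f)/(f + m) (s(f, m) = (f + 4)/(m + f) = (4 + f)/(f + m))
E = -129 (E = -453 + 18**2 = -453 + 324 = -129)
E*(1*(5 + s(I, -2))) = -129*(5 + (4 + 6)/(6 - 2)) = -129*(5 + 10/4) = -129*(5 + (1/4)*10) = -129*(5 + 5/2) = -129*15/2 = -1935/2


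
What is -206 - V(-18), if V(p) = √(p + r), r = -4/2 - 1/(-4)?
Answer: -206 - I*√79/2 ≈ -206.0 - 4.4441*I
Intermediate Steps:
r = -7/4 (r = -4*½ - 1*(-¼) = -2 + ¼ = -7/4 ≈ -1.7500)
V(p) = √(-7/4 + p) (V(p) = √(p - 7/4) = √(-7/4 + p))
-206 - V(-18) = -206 - √(-7 + 4*(-18))/2 = -206 - √(-7 - 72)/2 = -206 - √(-79)/2 = -206 - I*√79/2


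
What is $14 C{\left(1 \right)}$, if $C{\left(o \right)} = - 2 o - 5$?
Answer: $-98$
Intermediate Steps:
$C{\left(o \right)} = -5 - 2 o$
$14 C{\left(1 \right)} = 14 \left(-5 - 2\right) = 14 \left(-7\right) = -98$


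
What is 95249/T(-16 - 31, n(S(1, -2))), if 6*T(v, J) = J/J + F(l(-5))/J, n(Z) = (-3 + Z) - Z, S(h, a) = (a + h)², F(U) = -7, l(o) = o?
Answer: 857241/5 ≈ 1.7145e+5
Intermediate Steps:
n(Z) = -3
T(v, J) = ⅙ - 7/(6*J) (T(v, J) = (J/J - 7/J)/6 = (1 - 7/J)/6 = ⅙ - 7/(6*J))
95249/T(-16 - 31, n(S(1, -2))) = 95249/(((⅙)*(-7 - 3)/(-3))) = 95249/(((⅙)*(-⅓)*(-10))) = 95249/(5/9) = 95249*(9/5) = 857241/5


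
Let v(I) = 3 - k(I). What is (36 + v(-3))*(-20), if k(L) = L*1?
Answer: -840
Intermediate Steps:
k(L) = L
v(I) = 3 - I
(36 + v(-3))*(-20) = (36 + (3 - 1*(-3)))*(-20) = (36 + (3 + 3))*(-20) = (36 + 6)*(-20) = 42*(-20) = -840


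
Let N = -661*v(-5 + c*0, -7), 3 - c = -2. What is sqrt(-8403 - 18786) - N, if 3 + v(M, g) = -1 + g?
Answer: -7271 + 3*I*sqrt(3021) ≈ -7271.0 + 164.89*I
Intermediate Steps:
c = 5 (c = 3 - 1*(-2) = 3 + 2 = 5)
v(M, g) = -4 + g (v(M, g) = -3 + (-1 + g) = -4 + g)
N = 7271 (N = -661*(-4 - 7) = -661*(-11) = 7271)
sqrt(-8403 - 18786) - N = sqrt(-8403 - 18786) - 1*7271 = sqrt(-27189) - 7271 = 3*I*sqrt(3021) - 7271 = -7271 + 3*I*sqrt(3021)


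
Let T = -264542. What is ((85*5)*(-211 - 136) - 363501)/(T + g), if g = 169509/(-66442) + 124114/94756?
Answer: 201061971062272/104094097468675 ≈ 1.9315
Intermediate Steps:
g = -976951552/786972269 (g = 169509*(-1/66442) + 124114*(1/94756) = -169509/66442 + 62057/47378 = -976951552/786972269 ≈ -1.2414)
((85*5)*(-211 - 136) - 363501)/(T + g) = ((85*5)*(-211 - 136) - 363501)/(-264542 - 976951552/786972269) = (425*(-347) - 363501)/(-208188194937350/786972269) = (-147475 - 363501)*(-786972269/208188194937350) = -510976*(-786972269/208188194937350) = 201061971062272/104094097468675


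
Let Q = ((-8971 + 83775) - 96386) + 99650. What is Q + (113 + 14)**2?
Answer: 94197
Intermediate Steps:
Q = 78068 (Q = (74804 - 96386) + 99650 = -21582 + 99650 = 78068)
Q + (113 + 14)**2 = 78068 + (113 + 14)**2 = 78068 + 127**2 = 78068 + 16129 = 94197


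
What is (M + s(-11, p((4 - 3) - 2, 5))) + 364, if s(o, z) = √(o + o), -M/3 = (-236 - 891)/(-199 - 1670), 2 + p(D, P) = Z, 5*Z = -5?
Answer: 32235/89 + I*√22 ≈ 362.19 + 4.6904*I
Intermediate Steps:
Z = -1 (Z = (⅕)*(-5) = -1)
p(D, P) = -3 (p(D, P) = -2 - 1 = -3)
M = -161/89 (M = -3*(-236 - 891)/(-199 - 1670) = -(-3381)/(-1869) = -(-3381)*(-1)/1869 = -3*161/267 = -161/89 ≈ -1.8090)
s(o, z) = √2*√o (s(o, z) = √(2*o) = √2*√o)
(M + s(-11, p((4 - 3) - 2, 5))) + 364 = (-161/89 + √2*√(-11)) + 364 = (-161/89 + √2*(I*√11)) + 364 = (-161/89 + I*√22) + 364 = 32235/89 + I*√22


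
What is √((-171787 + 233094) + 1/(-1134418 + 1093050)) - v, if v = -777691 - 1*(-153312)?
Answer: 624379 + 5*√1049153694298/20684 ≈ 6.2463e+5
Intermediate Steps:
v = -624379 (v = -777691 + 153312 = -624379)
√((-171787 + 233094) + 1/(-1134418 + 1093050)) - v = √((-171787 + 233094) + 1/(-1134418 + 1093050)) - 1*(-624379) = √(61307 + 1/(-41368)) + 624379 = √(61307 - 1/41368) + 624379 = √(2536147975/41368) + 624379 = 5*√1049153694298/20684 + 624379 = 624379 + 5*√1049153694298/20684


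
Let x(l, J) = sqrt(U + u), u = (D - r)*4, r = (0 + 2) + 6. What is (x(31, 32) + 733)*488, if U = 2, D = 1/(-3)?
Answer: 357704 + 488*I*sqrt(282)/3 ≈ 3.577e+5 + 2731.6*I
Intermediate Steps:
D = -1/3 ≈ -0.33333
r = 8 (r = 2 + 6 = 8)
u = -100/3 (u = (-1/3 - 1*8)*4 = (-1/3 - 8)*4 = -25/3*4 = -100/3 ≈ -33.333)
x(l, J) = I*sqrt(282)/3 (x(l, J) = sqrt(2 - 100/3) = sqrt(-94/3) = I*sqrt(282)/3)
(x(31, 32) + 733)*488 = (I*sqrt(282)/3 + 733)*488 = (733 + I*sqrt(282)/3)*488 = 357704 + 488*I*sqrt(282)/3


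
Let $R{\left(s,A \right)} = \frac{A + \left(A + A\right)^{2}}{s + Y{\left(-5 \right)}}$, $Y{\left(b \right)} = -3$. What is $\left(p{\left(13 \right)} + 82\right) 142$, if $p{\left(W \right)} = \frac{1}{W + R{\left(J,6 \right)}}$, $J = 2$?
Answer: $\frac{1595086}{137} \approx 11643.0$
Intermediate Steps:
$R{\left(s,A \right)} = \frac{A + 4 A^{2}}{-3 + s}$ ($R{\left(s,A \right)} = \frac{A + \left(A + A\right)^{2}}{s - 3} = \frac{A + \left(2 A\right)^{2}}{-3 + s} = \frac{A + 4 A^{2}}{-3 + s}$)
$p{\left(W \right)} = \frac{1}{-150 + W}$ ($p{\left(W \right)} = \frac{1}{W + \frac{6 \left(1 + 4 \cdot 6\right)}{-3 + 2}} = \frac{1}{W + \frac{6 \left(1 + 24\right)}{-1}} = \frac{1}{W + 6 \left(-1\right) 25} = \frac{1}{W - 150} = \frac{1}{-150 + W}$)
$\left(p{\left(13 \right)} + 82\right) 142 = \left(\frac{1}{-150 + 13} + 82\right) 142 = \left(\frac{1}{-137} + 82\right) 142 = \left(- \frac{1}{137} + 82\right) 142 = \frac{11233}{137} \cdot 142 = \frac{1595086}{137}$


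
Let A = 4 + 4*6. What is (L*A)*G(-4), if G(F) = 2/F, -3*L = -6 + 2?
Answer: -56/3 ≈ -18.667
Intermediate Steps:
L = 4/3 (L = -(-6 + 2)/3 = -⅓*(-4) = 4/3 ≈ 1.3333)
A = 28 (A = 4 + 24 = 28)
(L*A)*G(-4) = ((4/3)*28)*(2/(-4)) = 112*(2*(-¼))/3 = (112/3)*(-½) = -56/3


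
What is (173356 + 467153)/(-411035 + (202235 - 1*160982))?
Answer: -640509/369782 ≈ -1.7321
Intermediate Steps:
(173356 + 467153)/(-411035 + (202235 - 1*160982)) = 640509/(-411035 + (202235 - 160982)) = 640509/(-411035 + 41253) = 640509/(-369782) = 640509*(-1/369782) = -640509/369782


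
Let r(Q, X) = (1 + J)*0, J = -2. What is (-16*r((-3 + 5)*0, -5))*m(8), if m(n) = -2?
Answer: 0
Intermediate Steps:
r(Q, X) = 0 (r(Q, X) = (1 - 2)*0 = -1*0 = 0)
(-16*r((-3 + 5)*0, -5))*m(8) = -16*0*(-2) = 0*(-2) = 0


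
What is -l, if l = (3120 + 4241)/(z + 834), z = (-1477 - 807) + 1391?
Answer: 7361/59 ≈ 124.76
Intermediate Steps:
z = -893 (z = -2284 + 1391 = -893)
l = -7361/59 (l = (3120 + 4241)/(-893 + 834) = 7361/(-59) = 7361*(-1/59) = -7361/59 ≈ -124.76)
-l = -1*(-7361/59) = 7361/59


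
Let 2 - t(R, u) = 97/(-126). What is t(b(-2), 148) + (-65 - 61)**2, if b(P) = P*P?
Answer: 2000725/126 ≈ 15879.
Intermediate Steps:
b(P) = P**2
t(R, u) = 349/126 (t(R, u) = 2 - 97/(-126) = 2 - 97*(-1)/126 = 2 - 1*(-97/126) = 2 + 97/126 = 349/126)
t(b(-2), 148) + (-65 - 61)**2 = 349/126 + (-65 - 61)**2 = 349/126 + (-126)**2 = 349/126 + 15876 = 2000725/126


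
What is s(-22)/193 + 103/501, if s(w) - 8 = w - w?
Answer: 23887/96693 ≈ 0.24704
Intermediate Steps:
s(w) = 8 (s(w) = 8 + (w - w) = 8 + 0 = 8)
s(-22)/193 + 103/501 = 8/193 + 103/501 = 23887/96693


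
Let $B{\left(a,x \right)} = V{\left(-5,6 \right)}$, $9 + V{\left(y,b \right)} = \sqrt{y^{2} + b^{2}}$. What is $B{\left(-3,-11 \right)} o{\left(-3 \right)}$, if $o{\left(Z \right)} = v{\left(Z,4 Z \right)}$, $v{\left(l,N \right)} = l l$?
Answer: $-81 + 9 \sqrt{61} \approx -10.708$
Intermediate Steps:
$v{\left(l,N \right)} = l^{2}$
$o{\left(Z \right)} = Z^{2}$
$V{\left(y,b \right)} = -9 + \sqrt{b^{2} + y^{2}}$ ($V{\left(y,b \right)} = -9 + \sqrt{y^{2} + b^{2}} = -9 + \sqrt{b^{2} + y^{2}}$)
$B{\left(a,x \right)} = -9 + \sqrt{61}$ ($B{\left(a,x \right)} = -9 + \sqrt{6^{2} + \left(-5\right)^{2}} = -9 + \sqrt{36 + 25} = -9 + \sqrt{61}$)
$B{\left(-3,-11 \right)} o{\left(-3 \right)} = \left(-9 + \sqrt{61}\right) \left(-3\right)^{2} = \left(-9 + \sqrt{61}\right) 9 = -81 + 9 \sqrt{61}$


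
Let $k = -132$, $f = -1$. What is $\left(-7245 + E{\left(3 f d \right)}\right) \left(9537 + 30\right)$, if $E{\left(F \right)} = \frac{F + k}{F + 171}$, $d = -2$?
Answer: $- \frac{4089863799}{59} \approx -6.932 \cdot 10^{7}$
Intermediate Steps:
$E{\left(F \right)} = \frac{-132 + F}{171 + F}$ ($E{\left(F \right)} = \frac{F - 132}{F + 171} = \frac{-132 + F}{171 + F}$)
$\left(-7245 + E{\left(3 f d \right)}\right) \left(9537 + 30\right) = \left(-7245 + \frac{-132 + 3 \left(-1\right) \left(-2\right)}{171 + 3 \left(-1\right) \left(-2\right)}\right) \left(9537 + 30\right) = \left(-7245 + \frac{-132 - -6}{171 - -6}\right) 9567 = \left(-7245 + \frac{-132 + 6}{171 + 6}\right) 9567 = \left(-7245 + \frac{1}{177} \left(-126\right)\right) 9567 = \left(-7245 - \frac{42}{59}\right) 9567 = \left(- \frac{427497}{59}\right) 9567 = - \frac{4089863799}{59}$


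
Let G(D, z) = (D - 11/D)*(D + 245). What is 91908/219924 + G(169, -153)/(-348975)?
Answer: 348271819/1601284971 ≈ 0.21750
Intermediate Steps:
G(D, z) = (245 + D)*(D - 11/D) (G(D, z) = (D - 11/D)*(245 + D) = (245 + D)*(D - 11/D))
91908/219924 + G(169, -153)/(-348975) = 91908/219924 + (-11 + 169² - 2695/169 + 245*169)/(-348975) = 91908*(1/219924) + (-11 + 28561 - 2695*1/169 + 41405)*(-1/348975) = 2553/6109 + (-11 + 28561 - 2695/169 + 41405)*(-1/348975) = 2553/6109 + (11819700/169)*(-1/348975) = 2553/6109 - 52532/262119 = 348271819/1601284971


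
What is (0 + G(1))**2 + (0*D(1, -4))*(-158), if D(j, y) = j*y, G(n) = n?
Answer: 1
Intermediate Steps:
(0 + G(1))**2 + (0*D(1, -4))*(-158) = (0 + 1)**2 + (0*(1*(-4)))*(-158) = 1**2 + (0*(-4))*(-158) = 1 + 0*(-158) = 1 + 0 = 1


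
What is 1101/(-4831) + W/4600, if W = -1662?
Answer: -6546861/11111300 ≈ -0.58921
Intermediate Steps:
1101/(-4831) + W/4600 = 1101/(-4831) - 1662/4600 = 1101*(-1/4831) - 1662*1/4600 = -1101/4831 - 831/2300 = -6546861/11111300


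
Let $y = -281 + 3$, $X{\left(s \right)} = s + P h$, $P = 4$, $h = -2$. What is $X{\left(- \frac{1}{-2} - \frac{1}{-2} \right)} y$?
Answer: $1946$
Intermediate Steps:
$X{\left(s \right)} = -8 + s$ ($X{\left(s \right)} = s + 4 \left(-2\right) = s - 8 = -8 + s$)
$y = -278$
$X{\left(- \frac{1}{-2} - \frac{1}{-2} \right)} y = \left(-8 - -1\right) \left(-278\right) = \left(-8 + \left(\frac{1}{2} + \frac{1}{2}\right)\right) \left(-278\right) = \left(-8 + 1\right) \left(-278\right) = \left(-7\right) \left(-278\right) = 1946$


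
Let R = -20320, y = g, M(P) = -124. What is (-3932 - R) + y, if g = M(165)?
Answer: 16264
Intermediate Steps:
g = -124
y = -124
(-3932 - R) + y = (-3932 - 1*(-20320)) - 124 = (-3932 + 20320) - 124 = 16388 - 124 = 16264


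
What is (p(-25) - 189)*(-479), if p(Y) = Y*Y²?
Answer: 7574906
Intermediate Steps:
p(Y) = Y³
(p(-25) - 189)*(-479) = ((-25)³ - 189)*(-479) = (-15625 - 189)*(-479) = -15814*(-479) = 7574906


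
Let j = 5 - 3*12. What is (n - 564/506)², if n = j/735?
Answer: 46273602769/34579262025 ≈ 1.3382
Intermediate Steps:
j = -31 (j = 5 - 36 = -31)
n = -31/735 ≈ -0.042177
(n - 564/506)² = (-31/735 - 564/506)² = (-31/735 - 564*1/506)² = (-31/735 - 282/253)² = (-215113/185955)² = 46273602769/34579262025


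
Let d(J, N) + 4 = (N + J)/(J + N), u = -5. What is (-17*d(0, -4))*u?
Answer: -255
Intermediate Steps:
d(J, N) = -3 (d(J, N) = -4 + (N + J)/(J + N) = -4 + (J + N)/(J + N) = -4 + 1 = -3)
(-17*d(0, -4))*u = -17*(-3)*(-5) = 51*(-5) = -255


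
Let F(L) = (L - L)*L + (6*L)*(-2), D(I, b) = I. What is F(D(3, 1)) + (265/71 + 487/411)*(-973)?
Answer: -140668232/29181 ≈ -4820.5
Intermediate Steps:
F(L) = -12*L (F(L) = 0*L - 12*L = 0 - 12*L = -12*L)
F(D(3, 1)) + (265/71 + 487/411)*(-973) = -12*3 + (265/71 + 487/411)*(-973) = -36 + (265*(1/71) + 487*(1/411))*(-973) = -36 + (265/71 + 487/411)*(-973) = -36 + (143492/29181)*(-973) = -36 - 139617716/29181 = -140668232/29181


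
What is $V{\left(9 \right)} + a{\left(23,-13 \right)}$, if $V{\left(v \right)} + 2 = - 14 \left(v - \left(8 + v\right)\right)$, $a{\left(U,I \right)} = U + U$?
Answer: $156$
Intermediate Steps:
$a{\left(U,I \right)} = 2 U$
$V{\left(v \right)} = 110$ ($V{\left(v \right)} = -2 - 14 \left(v - \left(8 + v\right)\right) = -2 - -112 = -2 + 112 = 110$)
$V{\left(9 \right)} + a{\left(23,-13 \right)} = 110 + 2 \cdot 23 = 110 + 46 = 156$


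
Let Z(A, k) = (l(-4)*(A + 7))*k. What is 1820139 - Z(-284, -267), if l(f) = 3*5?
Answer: 710754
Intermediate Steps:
l(f) = 15
Z(A, k) = k*(105 + 15*A) (Z(A, k) = (15*(A + 7))*k = (15*(7 + A))*k = (105 + 15*A)*k = k*(105 + 15*A))
1820139 - Z(-284, -267) = 1820139 - 15*(-267)*(7 - 284) = 1820139 - 15*(-267)*(-277) = 1820139 - 1*1109385 = 1820139 - 1109385 = 710754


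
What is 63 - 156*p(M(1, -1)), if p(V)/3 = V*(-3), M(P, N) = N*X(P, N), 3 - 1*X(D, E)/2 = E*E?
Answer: -5553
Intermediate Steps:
X(D, E) = 6 - 2*E² (X(D, E) = 6 - 2*E*E = 6 - 2*E²)
M(P, N) = N*(6 - 2*N²)
p(V) = -9*V (p(V) = 3*(V*(-3)) = 3*(-3*V) = -9*V)
63 - 156*p(M(1, -1)) = 63 - (-1404)*2*(-1)*(3 - 1*(-1)²) = 63 - (-1404)*2*(-1)*(3 - 1*1) = 63 - (-1404)*2*(-1)*(3 - 1) = 63 - (-1404)*2*(-1)*2 = 63 - (-1404)*(-4) = 63 - 156*36 = 63 - 5616 = -5553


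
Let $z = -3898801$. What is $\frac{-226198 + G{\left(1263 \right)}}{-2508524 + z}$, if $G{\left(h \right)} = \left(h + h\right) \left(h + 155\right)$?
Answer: $- \frac{671134}{1281465} \approx -0.52372$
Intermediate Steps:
$G{\left(h \right)} = 2 h \left(155 + h\right)$
$\frac{-226198 + G{\left(1263 \right)}}{-2508524 + z} = \frac{-226198 + 2 \cdot 1263 \left(155 + 1263\right)}{-2508524 - 3898801} = \frac{-226198 + 2 \cdot 1263 \cdot 1418}{-6407325} = \left(-226198 + 3581868\right) \left(- \frac{1}{6407325}\right) = 3355670 \left(- \frac{1}{6407325}\right) = - \frac{671134}{1281465}$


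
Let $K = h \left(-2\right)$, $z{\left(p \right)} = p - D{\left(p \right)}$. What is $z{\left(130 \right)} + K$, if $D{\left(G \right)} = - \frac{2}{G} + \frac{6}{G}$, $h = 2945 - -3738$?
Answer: $- \frac{860342}{65} \approx -13236.0$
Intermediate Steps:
$h = 6683$ ($h = 2945 + 3738 = 6683$)
$D{\left(G \right)} = \frac{4}{G}$
$z{\left(p \right)} = p - \frac{4}{p}$
$K = -13366$ ($K = 6683 \left(-2\right) = -13366$)
$z{\left(130 \right)} + K = \left(130 - \frac{4}{130}\right) - 13366 = \left(130 - \frac{2}{65}\right) - 13366 = \frac{8448}{65} - 13366 = - \frac{860342}{65}$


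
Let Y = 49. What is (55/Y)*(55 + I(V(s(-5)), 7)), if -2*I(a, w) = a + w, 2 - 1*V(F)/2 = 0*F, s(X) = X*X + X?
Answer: 5445/98 ≈ 55.561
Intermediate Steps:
s(X) = X + X² (s(X) = X² + X = X + X²)
V(F) = 4 (V(F) = 4 - 0*F = 4 - 2*0 = 4 + 0 = 4)
I(a, w) = -a/2 - w/2 (I(a, w) = -(a + w)/2 = -a/2 - w/2)
(55/Y)*(55 + I(V(s(-5)), 7)) = (55/49)*(55 + (-½*4 - ½*7)) = (55*(1/49))*(55 + (-2 - 7/2)) = 55*(55 - 11/2)/49 = (55/49)*(99/2) = 5445/98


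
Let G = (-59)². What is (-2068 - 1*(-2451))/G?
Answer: 383/3481 ≈ 0.11003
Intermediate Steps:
G = 3481
(-2068 - 1*(-2451))/G = (-2068 - 1*(-2451))/3481 = (-2068 + 2451)*(1/3481) = 383*(1/3481) = 383/3481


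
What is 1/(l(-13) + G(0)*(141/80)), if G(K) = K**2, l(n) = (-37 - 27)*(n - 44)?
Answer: 1/3648 ≈ 0.00027412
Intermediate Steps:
l(n) = 2816 - 64*n (l(n) = -64*(-44 + n) = 2816 - 64*n)
1/(l(-13) + G(0)*(141/80)) = 1/((2816 - 64*(-13)) + 0**2*(141/80)) = 1/((2816 + 832) + 0*(141*(1/80))) = 1/(3648 + 0*(141/80)) = 1/(3648 + 0) = 1/3648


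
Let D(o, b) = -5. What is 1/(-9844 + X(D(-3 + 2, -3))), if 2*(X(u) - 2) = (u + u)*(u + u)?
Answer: -1/9792 ≈ -0.00010212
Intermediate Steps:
X(u) = 2 + 2*u² (X(u) = 2 + ((u + u)*(u + u))/2 = 2 + ((2*u)*(2*u))/2 = 2 + (4*u²)/2 = 2 + 2*u²)
1/(-9844 + X(D(-3 + 2, -3))) = 1/(-9844 + (2 + 2*(-5)²)) = 1/(-9844 + (2 + 2*25)) = 1/(-9844 + (2 + 50)) = 1/(-9844 + 52) = 1/(-9792) = -1/9792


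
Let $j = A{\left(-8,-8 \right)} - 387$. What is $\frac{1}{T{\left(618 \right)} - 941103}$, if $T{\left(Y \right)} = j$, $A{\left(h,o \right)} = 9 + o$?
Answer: $- \frac{1}{941489} \approx -1.0621 \cdot 10^{-6}$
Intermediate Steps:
$j = -386$ ($j = \left(9 - 8\right) - 387 = 1 - 387 = -386$)
$T{\left(Y \right)} = -386$
$\frac{1}{T{\left(618 \right)} - 941103} = \frac{1}{-386 - 941103} = \frac{1}{-941489} = - \frac{1}{941489}$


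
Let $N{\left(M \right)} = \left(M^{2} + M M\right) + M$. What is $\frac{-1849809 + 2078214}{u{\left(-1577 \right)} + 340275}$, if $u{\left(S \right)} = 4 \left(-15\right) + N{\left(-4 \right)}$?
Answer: $\frac{228405}{340243} \approx 0.6713$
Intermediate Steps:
$N{\left(M \right)} = M + 2 M^{2}$ ($N{\left(M \right)} = \left(M^{2} + M^{2}\right) + M = 2 M^{2} + M = M + 2 M^{2}$)
$u{\left(S \right)} = -32$ ($u{\left(S \right)} = 4 \left(-15\right) - 4 \left(1 + 2 \left(-4\right)\right) = -60 - 4 \left(1 - 8\right) = -60 - -28 = -60 + 28 = -32$)
$\frac{-1849809 + 2078214}{u{\left(-1577 \right)} + 340275} = \frac{-1849809 + 2078214}{-32 + 340275} = \frac{228405}{340243}$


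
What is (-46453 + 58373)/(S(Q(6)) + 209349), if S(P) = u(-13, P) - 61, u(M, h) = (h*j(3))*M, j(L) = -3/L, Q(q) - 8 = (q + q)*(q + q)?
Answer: 745/13204 ≈ 0.056422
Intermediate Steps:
Q(q) = 8 + 4*q² (Q(q) = 8 + (q + q)*(q + q) = 8 + (2*q)*(2*q) = 8 + 4*q²)
u(M, h) = -M*h (u(M, h) = (h*(-3/3))*M = (h*(-3*⅓))*M = (h*(-1))*M = (-h)*M = -M*h)
S(P) = -61 + 13*P (S(P) = -1*(-13)*P - 61 = 13*P - 61 = -61 + 13*P)
(-46453 + 58373)/(S(Q(6)) + 209349) = (-46453 + 58373)/((-61 + 13*(8 + 4*6²)) + 209349) = 11920/((-61 + 13*(8 + 4*36)) + 209349) = 11920/((-61 + 13*(8 + 144)) + 209349) = 11920/((-61 + 13*152) + 209349) = 11920/((-61 + 1976) + 209349) = 11920/(1915 + 209349) = 11920/211264 = 11920*(1/211264) = 745/13204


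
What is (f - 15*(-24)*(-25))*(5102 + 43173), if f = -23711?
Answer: -1579123525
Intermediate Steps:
(f - 15*(-24)*(-25))*(5102 + 43173) = (-23711 - 15*(-24)*(-25))*(5102 + 43173) = (-23711 + 360*(-25))*48275 = (-23711 - 9000)*48275 = -32711*48275 = -1579123525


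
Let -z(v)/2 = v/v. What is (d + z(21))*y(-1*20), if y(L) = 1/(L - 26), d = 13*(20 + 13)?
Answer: -427/46 ≈ -9.2826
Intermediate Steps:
d = 429 (d = 13*33 = 429)
z(v) = -2 (z(v) = -2*v/v = -2*1 = -2)
y(L) = 1/(-26 + L)
(d + z(21))*y(-1*20) = (429 - 2)/(-26 - 1*20) = 427/(-26 - 20) = 427/(-46) = 427*(-1/46) = -427/46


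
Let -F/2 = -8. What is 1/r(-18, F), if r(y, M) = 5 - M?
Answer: -1/11 ≈ -0.090909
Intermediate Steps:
F = 16 (F = -2*(-8) = 16)
1/r(-18, F) = 1/(5 - 1*16) = 1/(5 - 16) = 1/(-11) = -1/11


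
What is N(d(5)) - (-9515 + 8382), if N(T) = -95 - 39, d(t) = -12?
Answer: 999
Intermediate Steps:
N(T) = -134
N(d(5)) - (-9515 + 8382) = -134 - (-9515 + 8382) = -134 - 1*(-1133) = -134 + 1133 = 999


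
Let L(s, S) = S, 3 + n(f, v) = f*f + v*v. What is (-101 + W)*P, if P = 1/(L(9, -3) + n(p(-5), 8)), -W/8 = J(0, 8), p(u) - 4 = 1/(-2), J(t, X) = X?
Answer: -660/281 ≈ -2.3488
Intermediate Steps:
p(u) = 7/2 (p(u) = 4 + 1/(-2) = 4 + 1*(-1/2) = 4 - 1/2 = 7/2)
W = -64 (W = -8*8 = -64)
n(f, v) = -3 + f**2 + v**2 (n(f, v) = -3 + (f*f + v*v) = -3 + (f**2 + v**2) = -3 + f**2 + v**2)
P = 4/281 (P = 1/(-3 + (-3 + (7/2)**2 + 8**2)) = 1/(-3 + (-3 + 49/4 + 64)) = 1/(-3 + 293/4) = 1/(281/4) = 4/281 ≈ 0.014235)
(-101 + W)*P = (-101 - 64)*(4/281) = -165*4/281 = -660/281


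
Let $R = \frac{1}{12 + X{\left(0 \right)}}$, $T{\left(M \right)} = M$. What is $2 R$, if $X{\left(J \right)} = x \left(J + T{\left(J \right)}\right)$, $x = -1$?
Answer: $\frac{1}{6} \approx 0.16667$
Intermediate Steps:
$X{\left(J \right)} = - 2 J$ ($X{\left(J \right)} = - (J + J) = - 2 J$)
$R = \frac{1}{12}$ ($R = \frac{1}{12 - 0} = \frac{1}{12 + 0} = \frac{1}{12} \approx 0.083333$)
$2 R = 2 \cdot \frac{1}{12} = \frac{1}{6}$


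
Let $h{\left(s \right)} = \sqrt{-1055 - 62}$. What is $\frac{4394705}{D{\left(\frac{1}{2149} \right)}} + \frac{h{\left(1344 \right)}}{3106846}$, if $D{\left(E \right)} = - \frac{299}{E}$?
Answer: $- \frac{2045}{299} + \frac{i \sqrt{1117}}{3106846} \approx -6.8395 + 1.0757 \cdot 10^{-5} i$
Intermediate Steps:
$h{\left(s \right)} = i \sqrt{1117}$ ($h{\left(s \right)} = \sqrt{-1117} = i \sqrt{1117}$)
$\frac{4394705}{D{\left(\frac{1}{2149} \right)}} + \frac{h{\left(1344 \right)}}{3106846} = \frac{4394705}{\left(-299\right) \frac{1}{\frac{1}{2149}}} + \frac{i \sqrt{1117}}{3106846} = \frac{4394705}{\left(-299\right) \frac{1}{\frac{1}{2149}}} + i \sqrt{1117} \cdot \frac{1}{3106846} = \frac{4394705}{\left(-299\right) 2149} + \frac{i \sqrt{1117}}{3106846} = \frac{4394705}{-642551} + \frac{i \sqrt{1117}}{3106846} = 4394705 \left(- \frac{1}{642551}\right) + \frac{i \sqrt{1117}}{3106846} = - \frac{2045}{299} + \frac{i \sqrt{1117}}{3106846}$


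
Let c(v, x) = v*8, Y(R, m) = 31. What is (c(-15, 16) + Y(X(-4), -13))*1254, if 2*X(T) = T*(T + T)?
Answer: -111606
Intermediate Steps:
X(T) = T² (X(T) = (T*(T + T))/2 = (T*(2*T))/2 = (2*T²)/2 = T²)
c(v, x) = 8*v
(c(-15, 16) + Y(X(-4), -13))*1254 = (8*(-15) + 31)*1254 = (-120 + 31)*1254 = -89*1254 = -111606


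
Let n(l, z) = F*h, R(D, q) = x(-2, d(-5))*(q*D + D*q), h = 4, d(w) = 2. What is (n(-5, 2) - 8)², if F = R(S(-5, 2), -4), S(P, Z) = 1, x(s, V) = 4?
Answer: 18496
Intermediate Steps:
R(D, q) = 8*D*q (R(D, q) = 4*(q*D + D*q) = 4*(D*q + D*q) = 4*(2*D*q) = 8*D*q)
F = -32 (F = 8*1*(-4) = -32)
n(l, z) = -128 (n(l, z) = -32*4 = -128)
(n(-5, 2) - 8)² = (-128 - 8)² = (-136)² = 18496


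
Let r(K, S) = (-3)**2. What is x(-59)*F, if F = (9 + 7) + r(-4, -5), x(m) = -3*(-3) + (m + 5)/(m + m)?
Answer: 13950/59 ≈ 236.44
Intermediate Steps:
r(K, S) = 9
x(m) = 9 + (5 + m)/(2*m) (x(m) = 9 + (5 + m)/((2*m)) = 9 + (5 + m)*(1/(2*m)) = 9 + (5 + m)/(2*m))
F = 25 (F = (9 + 7) + 9 = 16 + 9 = 25)
x(-59)*F = ((1/2)*(5 + 19*(-59))/(-59))*25 = ((1/2)*(-1/59)*(5 - 1121))*25 = ((1/2)*(-1/59)*(-1116))*25 = (558/59)*25 = 13950/59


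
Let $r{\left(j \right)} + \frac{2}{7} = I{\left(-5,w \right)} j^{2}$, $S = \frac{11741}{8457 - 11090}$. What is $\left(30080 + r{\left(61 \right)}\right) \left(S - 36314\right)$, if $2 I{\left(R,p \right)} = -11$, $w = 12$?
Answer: $- \frac{1838747382471}{5266} \approx -3.4917 \cdot 10^{8}$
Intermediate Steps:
$I{\left(R,p \right)} = - \frac{11}{2}$ ($I{\left(R,p \right)} = \frac{1}{2} \left(-11\right) = - \frac{11}{2}$)
$S = - \frac{11741}{2633}$ ($S = \frac{11741}{8457 - 11090} = \frac{11741}{-2633} = 11741 \left(- \frac{1}{2633}\right) = - \frac{11741}{2633} \approx -4.4592$)
$r{\left(j \right)} = - \frac{2}{7} - \frac{11 j^{2}}{2}$
$\left(30080 + r{\left(61 \right)}\right) \left(S - 36314\right) = \left(30080 - \left(\frac{2}{7} + \frac{11 \cdot 61^{2}}{2}\right)\right) \left(- \frac{11741}{2633} - 36314\right) = \left(30080 - \frac{286521}{14}\right) \left(- \frac{95626503}{2633}\right) = \frac{134599}{14} \left(- \frac{95626503}{2633}\right) = - \frac{1838747382471}{5266}$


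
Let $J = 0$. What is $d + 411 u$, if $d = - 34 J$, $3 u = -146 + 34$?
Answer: $-15344$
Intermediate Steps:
$u = - \frac{112}{3}$ ($u = \frac{-146 + 34}{3} = \frac{1}{3} \left(-112\right) = - \frac{112}{3} \approx -37.333$)
$d = 0$ ($d = \left(-34\right) 0 = 0$)
$d + 411 u = 0 + 411 \left(- \frac{112}{3}\right) = 0 - 15344 = -15344$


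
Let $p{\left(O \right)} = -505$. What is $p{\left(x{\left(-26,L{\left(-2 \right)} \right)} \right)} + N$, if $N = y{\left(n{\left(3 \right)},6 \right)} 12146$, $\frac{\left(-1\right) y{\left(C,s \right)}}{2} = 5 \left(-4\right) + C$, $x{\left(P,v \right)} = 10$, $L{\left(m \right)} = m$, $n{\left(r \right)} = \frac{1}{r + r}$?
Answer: $\frac{1443859}{3} \approx 4.8129 \cdot 10^{5}$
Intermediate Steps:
$n{\left(r \right)} = \frac{1}{2 r}$
$y{\left(C,s \right)} = 40 - 2 C$ ($y{\left(C,s \right)} = - 2 \left(5 \left(-4\right) + C\right) = - 2 \left(-20 + C\right) = 40 - 2 C$)
$N = \frac{1445374}{3}$ ($N = \left(40 - 2 \frac{1}{2 \cdot 3}\right) 12146 = \left(40 - 2 \cdot \frac{1}{2} \cdot \frac{1}{3}\right) 12146 = \left(40 - \frac{1}{3}\right) 12146 = \frac{119}{3} \cdot 12146 = \frac{1445374}{3} \approx 4.8179 \cdot 10^{5}$)
$p{\left(x{\left(-26,L{\left(-2 \right)} \right)} \right)} + N = -505 + \frac{1445374}{3} = \frac{1443859}{3}$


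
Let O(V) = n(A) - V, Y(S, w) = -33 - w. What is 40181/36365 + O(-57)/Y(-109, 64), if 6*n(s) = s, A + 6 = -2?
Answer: 5619716/10582215 ≈ 0.53105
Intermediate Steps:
A = -8 (A = -6 - 2 = -8)
n(s) = s/6
O(V) = -4/3 - V (O(V) = (⅙)*(-8) - V = -4/3 - V)
40181/36365 + O(-57)/Y(-109, 64) = 40181/36365 + (-4/3 - 1*(-57))/(-33 - 1*64) = 40181*(1/36365) + (-4/3 + 57)/(-33 - 64) = 40181/36365 + (167/3)/(-97) = 40181/36365 + (167/3)*(-1/97) = 40181/36365 - 167/291 = 5619716/10582215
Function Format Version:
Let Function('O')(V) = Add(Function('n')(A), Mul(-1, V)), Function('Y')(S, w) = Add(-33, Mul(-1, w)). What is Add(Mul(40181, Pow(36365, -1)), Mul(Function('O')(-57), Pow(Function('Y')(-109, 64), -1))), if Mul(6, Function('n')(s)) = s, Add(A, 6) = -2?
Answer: Rational(5619716, 10582215) ≈ 0.53105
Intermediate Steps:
A = -8 (A = Add(-6, -2) = -8)
Function('n')(s) = Mul(Rational(1, 6), s)
Function('O')(V) = Add(Rational(-4, 3), Mul(-1, V)) (Function('O')(V) = Add(Mul(Rational(1, 6), -8), Mul(-1, V)) = Add(Rational(-4, 3), Mul(-1, V)))
Add(Mul(40181, Pow(36365, -1)), Mul(Function('O')(-57), Pow(Function('Y')(-109, 64), -1))) = Add(Mul(40181, Pow(36365, -1)), Mul(Add(Rational(-4, 3), Mul(-1, -57)), Pow(Add(-33, Mul(-1, 64)), -1))) = Add(Mul(40181, Rational(1, 36365)), Mul(Add(Rational(-4, 3), 57), Pow(Add(-33, -64), -1))) = Add(Rational(40181, 36365), Mul(Rational(167, 3), Pow(-97, -1))) = Add(Rational(40181, 36365), Mul(Rational(167, 3), Rational(-1, 97))) = Add(Rational(40181, 36365), Rational(-167, 291)) = Rational(5619716, 10582215)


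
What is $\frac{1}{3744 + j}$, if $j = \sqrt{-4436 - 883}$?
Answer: $\frac{416}{1558095} - \frac{i \sqrt{591}}{4674285} \approx 0.00026699 - 5.2009 \cdot 10^{-6} i$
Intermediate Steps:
$j = 3 i \sqrt{591}$ ($j = \sqrt{-5319} = 3 i \sqrt{591} \approx 72.932 i$)
$\frac{1}{3744 + j} = \frac{1}{3744 + 3 i \sqrt{591}}$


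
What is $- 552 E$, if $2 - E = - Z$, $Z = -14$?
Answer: $6624$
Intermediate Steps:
$E = -12$ ($E = 2 - \left(-1\right) \left(-14\right) = 2 - 14 = -12$)
$- 552 E = \left(-552\right) \left(-12\right) = 6624$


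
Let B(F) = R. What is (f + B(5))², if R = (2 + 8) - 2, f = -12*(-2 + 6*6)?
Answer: 160000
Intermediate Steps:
f = -408 (f = -12*(-2 + 36) = -12*34 = -408)
R = 8 (R = 10 - 2 = 8)
B(F) = 8
(f + B(5))² = (-408 + 8)² = (-400)² = 160000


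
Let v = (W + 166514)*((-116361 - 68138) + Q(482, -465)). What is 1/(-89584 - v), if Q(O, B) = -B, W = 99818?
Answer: 1/49014053704 ≈ 2.0402e-11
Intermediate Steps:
v = -49014143288 (v = (99818 + 166514)*((-116361 - 68138) - 1*(-465)) = 266332*(-184499 + 465) = 266332*(-184034) = -49014143288)
1/(-89584 - v) = 1/(-89584 - 1*(-49014143288)) = 1/(-89584 + 49014143288) = 1/49014053704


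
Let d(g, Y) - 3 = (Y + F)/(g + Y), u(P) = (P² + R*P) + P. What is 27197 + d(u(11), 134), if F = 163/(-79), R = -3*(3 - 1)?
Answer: 429770423/15800 ≈ 27201.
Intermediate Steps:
R = -6 (R = -3*2 = -6)
F = -163/79 (F = 163*(-1/79) = -163/79 ≈ -2.0633)
u(P) = P² - 5*P (u(P) = (P² - 6*P) + P = P² - 5*P)
d(g, Y) = 3 + (-163/79 + Y)/(Y + g) (d(g, Y) = 3 + (Y - 163/79)/(g + Y) = 3 + (-163/79 + Y)/(Y + g))
27197 + d(u(11), 134) = 27197 + (-163/79 + 3*(11*(-5 + 11)) + 4*134)/(134 + 11*(-5 + 11)) = 27197 + (-163/79 + 3*(11*6) + 536)/(134 + 11*6) = 27197 + (-163/79 + 3*66 + 536)/(134 + 66) = 27197 + (-163/79 + 198 + 536)/200 = 27197 + (1/200)*(57823/79) = 27197 + 57823/15800 = 429770423/15800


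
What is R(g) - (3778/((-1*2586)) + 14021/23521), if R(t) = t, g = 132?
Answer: 4040772212/30412653 ≈ 132.86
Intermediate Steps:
R(g) - (3778/((-1*2586)) + 14021/23521) = 132 - (3778/((-1*2586)) + 14021/23521) = 132 - (3778/(-2586) + 14021*(1/23521)) = 132 - (3778*(-1/2586) + 14021/23521) = 132 - (-1889/1293 + 14021/23521) = 132 - 1*(-26302016/30412653) = 132 + 26302016/30412653 = 4040772212/30412653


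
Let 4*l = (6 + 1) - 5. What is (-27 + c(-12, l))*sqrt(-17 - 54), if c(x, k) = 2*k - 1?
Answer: -27*I*sqrt(71) ≈ -227.51*I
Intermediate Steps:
l = 1/2 (l = ((6 + 1) - 5)/4 = (7 - 5)/4 = (1/4)*2 = 1/2 ≈ 0.50000)
c(x, k) = -1 + 2*k
(-27 + c(-12, l))*sqrt(-17 - 54) = (-27 + (-1 + 2*(1/2)))*sqrt(-17 - 54) = (-27 + (-1 + 1))*sqrt(-71) = (-27 + 0)*(I*sqrt(71)) = -27*I*sqrt(71)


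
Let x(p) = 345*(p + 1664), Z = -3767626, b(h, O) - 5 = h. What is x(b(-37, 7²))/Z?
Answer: -281520/1883813 ≈ -0.14944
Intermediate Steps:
b(h, O) = 5 + h
x(p) = 574080 + 345*p (x(p) = 345*(1664 + p) = 574080 + 345*p)
x(b(-37, 7²))/Z = (574080 + 345*(5 - 37))/(-3767626) = (574080 + 345*(-32))*(-1/3767626) = (574080 - 11040)*(-1/3767626) = 563040*(-1/3767626) = -281520/1883813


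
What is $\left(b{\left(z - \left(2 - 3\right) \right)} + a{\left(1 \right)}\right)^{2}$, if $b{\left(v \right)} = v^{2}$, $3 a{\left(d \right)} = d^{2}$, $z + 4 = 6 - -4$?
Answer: $\frac{21904}{9} \approx 2433.8$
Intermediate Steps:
$z = 6$ ($z = -4 + \left(6 - -4\right) = -4 + \left(6 + 4\right) = -4 + 10 = 6$)
$a{\left(d \right)} = \frac{d^{2}}{3}$
$\left(b{\left(z - \left(2 - 3\right) \right)} + a{\left(1 \right)}\right)^{2} = \left(\left(6 - \left(2 - 3\right)\right)^{2} + \frac{1^{2}}{3}\right)^{2} = \left(\left(6 - -1\right)^{2} + \frac{1}{3} \cdot 1\right)^{2} = \left(\left(6 + 1\right)^{2} + \frac{1}{3}\right)^{2} = \left(7^{2} + \frac{1}{3}\right)^{2} = \left(49 + \frac{1}{3}\right)^{2} = \left(\frac{148}{3}\right)^{2} = \frac{21904}{9}$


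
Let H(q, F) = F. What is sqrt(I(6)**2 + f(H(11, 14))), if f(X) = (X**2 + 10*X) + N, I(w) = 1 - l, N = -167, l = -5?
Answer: sqrt(205) ≈ 14.318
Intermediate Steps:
I(w) = 6 (I(w) = 1 - 1*(-5) = 1 + 5 = 6)
f(X) = -167 + X**2 + 10*X (f(X) = (X**2 + 10*X) - 167 = -167 + X**2 + 10*X)
sqrt(I(6)**2 + f(H(11, 14))) = sqrt(6**2 + (-167 + 14**2 + 10*14)) = sqrt(36 + (-167 + 196 + 140)) = sqrt(36 + 169) = sqrt(205)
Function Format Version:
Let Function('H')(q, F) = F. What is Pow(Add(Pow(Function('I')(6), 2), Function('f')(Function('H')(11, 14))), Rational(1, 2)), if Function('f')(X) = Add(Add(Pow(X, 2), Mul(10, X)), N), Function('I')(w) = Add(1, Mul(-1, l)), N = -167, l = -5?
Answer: Pow(205, Rational(1, 2)) ≈ 14.318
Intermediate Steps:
Function('I')(w) = 6 (Function('I')(w) = Add(1, Mul(-1, -5)) = Add(1, 5) = 6)
Function('f')(X) = Add(-167, Pow(X, 2), Mul(10, X)) (Function('f')(X) = Add(Add(Pow(X, 2), Mul(10, X)), -167) = Add(-167, Pow(X, 2), Mul(10, X)))
Pow(Add(Pow(Function('I')(6), 2), Function('f')(Function('H')(11, 14))), Rational(1, 2)) = Pow(Add(Pow(6, 2), Add(-167, Pow(14, 2), Mul(10, 14))), Rational(1, 2)) = Pow(Add(36, Add(-167, 196, 140)), Rational(1, 2)) = Pow(Add(36, 169), Rational(1, 2)) = Pow(205, Rational(1, 2))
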